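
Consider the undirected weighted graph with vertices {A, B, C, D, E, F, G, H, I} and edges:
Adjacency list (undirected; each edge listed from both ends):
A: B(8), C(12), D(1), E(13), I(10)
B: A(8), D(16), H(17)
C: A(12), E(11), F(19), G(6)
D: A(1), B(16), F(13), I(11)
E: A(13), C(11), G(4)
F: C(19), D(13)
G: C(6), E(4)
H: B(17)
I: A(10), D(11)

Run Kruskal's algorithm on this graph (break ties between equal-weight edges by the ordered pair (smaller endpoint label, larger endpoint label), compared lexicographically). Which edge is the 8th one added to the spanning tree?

B-H

Sort edges by weight, then run Kruskal:
A–D (1): add — endpoints in different components.
E–G (4): add — endpoints in different components.
C–G (6): add — endpoints in different components.
A–B (8): add — endpoints in different components.
A–I (10): add — endpoints in different components.
C–E (11): skip — C and E already connected.
D–I (11): skip — D and I already connected.
A–C (12): add — endpoints in different components.
A–E (13): skip — A and E already connected.
D–F (13): add — endpoints in different components.
B–D (16): skip — B and D already connected.
B–H (17): add — endpoints in different components.
The 8th edge added is B–H.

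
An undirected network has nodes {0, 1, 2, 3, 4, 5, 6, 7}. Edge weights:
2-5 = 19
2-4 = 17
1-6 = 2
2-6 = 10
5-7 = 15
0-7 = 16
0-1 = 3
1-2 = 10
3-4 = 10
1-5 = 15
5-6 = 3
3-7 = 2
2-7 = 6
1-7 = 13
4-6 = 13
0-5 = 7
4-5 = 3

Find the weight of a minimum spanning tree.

Grow the tree from 2 using Prim:
Step 1: cheapest edge leaving the tree is 2-7 (6); add 7.
Step 2: cheapest edge leaving the tree is 3-7 (2); add 3.
Step 3: cheapest edge leaving the tree is 1-2 (10); add 1.
Step 4: cheapest edge leaving the tree is 1-6 (2); add 6.
Step 5: cheapest edge leaving the tree is 0-1 (3); add 0.
Step 6: cheapest edge leaving the tree is 5-6 (3); add 5.
Step 7: cheapest edge leaving the tree is 4-5 (3); add 4.
MST edges: 2-7, 3-7, 1-2, 1-6, 0-1, 5-6, 4-5; total weight 6+2+10+2+3+3+3 = 29.

29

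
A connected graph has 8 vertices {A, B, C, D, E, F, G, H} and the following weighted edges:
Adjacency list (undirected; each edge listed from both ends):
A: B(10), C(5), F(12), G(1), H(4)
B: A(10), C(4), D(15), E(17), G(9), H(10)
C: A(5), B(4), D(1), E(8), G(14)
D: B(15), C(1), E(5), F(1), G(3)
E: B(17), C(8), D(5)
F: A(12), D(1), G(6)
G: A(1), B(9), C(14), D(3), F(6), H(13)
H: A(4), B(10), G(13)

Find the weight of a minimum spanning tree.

19

Prim's algorithm from C:
Step 1: cheapest edge leaving the tree is C-D (1); add D.
Step 2: cheapest edge leaving the tree is D-F (1); add F.
Step 3: cheapest edge leaving the tree is D-G (3); add G.
Step 4: cheapest edge leaving the tree is A-G (1); add A.
Step 5: cheapest edge leaving the tree is B-C (4); add B.
Step 6: cheapest edge leaving the tree is A-H (4); add H.
Step 7: cheapest edge leaving the tree is D-E (5); add E.
MST edges: C-D, D-F, D-G, A-G, B-C, A-H, D-E; total weight 1+1+3+1+4+4+5 = 19.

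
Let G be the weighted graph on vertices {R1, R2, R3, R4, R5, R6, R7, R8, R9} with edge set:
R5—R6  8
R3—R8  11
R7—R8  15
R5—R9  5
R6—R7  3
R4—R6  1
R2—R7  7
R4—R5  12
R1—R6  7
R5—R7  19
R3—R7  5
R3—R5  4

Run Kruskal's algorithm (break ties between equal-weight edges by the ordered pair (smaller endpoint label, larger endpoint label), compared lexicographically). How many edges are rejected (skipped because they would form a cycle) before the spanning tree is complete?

Kruskal: consider edges lightest-first.
R4—R6 (1): add — endpoints in different components.
R6—R7 (3): add — endpoints in different components.
R3—R5 (4): add — endpoints in different components.
R3—R7 (5): add — endpoints in different components.
R5—R9 (5): add — endpoints in different components.
R1—R6 (7): add — endpoints in different components.
R2—R7 (7): add — endpoints in different components.
R5—R6 (8): skip — R5 and R6 already connected.
R3—R8 (11): add — endpoints in different components.
Edges rejected before the tree was complete: 1.

1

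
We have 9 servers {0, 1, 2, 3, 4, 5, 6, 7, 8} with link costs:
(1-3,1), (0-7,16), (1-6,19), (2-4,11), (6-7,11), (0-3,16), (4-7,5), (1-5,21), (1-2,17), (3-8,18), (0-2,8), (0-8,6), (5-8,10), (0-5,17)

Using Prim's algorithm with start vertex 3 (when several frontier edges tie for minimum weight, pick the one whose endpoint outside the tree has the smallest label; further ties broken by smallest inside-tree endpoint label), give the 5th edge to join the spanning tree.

Prim's algorithm from 3:
Step 1: frontier [1-3 1, 0-3 16, 3-8 18] → take 1-3 (1); add 1.
Step 2: frontier [1-2 17, 1-6 19, 1-5 21, 0-3 16, 3-8 18] → take 0-3 (16); add 0.
Step 3: frontier [0-8 6, 0-2 8, 0-7 16, 0-5 17, 1-2 17, 1-6 19, 1-5 21, 3-8 18] → take 0-8 (6); add 8.
Step 4: frontier [0-2 8, 0-7 16, 0-5 17, 1-2 17, 1-6 19, 1-5 21, 5-8 10] → take 0-2 (8); add 2.
Step 5: frontier [0-7 16, 0-5 17, 1-6 19, 1-5 21, 2-4 11, 5-8 10] → take 5-8 (10); add 5.
Step 6: frontier [0-7 16, 1-6 19, 2-4 11] → take 2-4 (11); add 4.
Step 7: frontier [0-7 16, 1-6 19, 4-7 5] → take 4-7 (5); add 7.
Step 8: frontier [1-6 19, 6-7 11] → take 6-7 (11); add 6.
The 5th edge added is 5-8.

5-8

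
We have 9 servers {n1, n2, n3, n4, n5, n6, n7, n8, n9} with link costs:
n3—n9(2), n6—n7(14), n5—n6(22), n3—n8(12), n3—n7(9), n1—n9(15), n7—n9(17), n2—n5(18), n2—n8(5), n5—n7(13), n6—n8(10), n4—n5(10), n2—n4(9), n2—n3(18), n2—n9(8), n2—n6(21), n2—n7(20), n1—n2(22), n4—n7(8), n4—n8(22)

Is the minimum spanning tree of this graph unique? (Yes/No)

No

Kruskal: consider edges lightest-first.
n3—n9 (2): add — endpoints in different components.
n2—n8 (5): add — endpoints in different components.
n2—n9 (8): add — endpoints in different components.
n4—n7 (8): add — endpoints in different components.
n2—n4 (9): add — endpoints in different components.
n3—n7 (9): skip — n3 and n7 already connected.
n4—n5 (10): add — endpoints in different components.
n6—n8 (10): add — endpoints in different components.
n3—n8 (12): skip — n8 and n3 already connected.
n5—n7 (13): skip — n7 and n5 already connected.
n6—n7 (14): skip — n7 and n6 already connected.
n1—n9 (15): add — endpoints in different components.
Non-tree edge n3—n7 has weight 9, equal to the heaviest edge on its tree cycle — swapping gives another MST of the same weight. Not unique.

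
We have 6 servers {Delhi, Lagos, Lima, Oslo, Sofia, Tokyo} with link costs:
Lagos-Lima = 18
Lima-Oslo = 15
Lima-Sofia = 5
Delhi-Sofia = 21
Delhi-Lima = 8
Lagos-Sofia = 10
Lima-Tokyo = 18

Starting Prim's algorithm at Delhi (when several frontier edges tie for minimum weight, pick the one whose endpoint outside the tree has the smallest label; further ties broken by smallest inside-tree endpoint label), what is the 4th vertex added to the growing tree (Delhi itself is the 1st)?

Grow the tree from Delhi using Prim:
Step 1: frontier [Delhi-Lima 8, Delhi-Sofia 21] → take Delhi-Lima (8); add Lima.
Step 2: frontier [Delhi-Sofia 21, Lima-Sofia 5, Lima-Oslo 15, Lagos-Lima 18, Lima-Tokyo 18] → take Lima-Sofia (5); add Sofia.
Step 3: frontier [Lima-Oslo 15, Lagos-Lima 18, Lima-Tokyo 18, Lagos-Sofia 10] → take Lagos-Sofia (10); add Lagos.
Step 4: frontier [Lima-Oslo 15, Lima-Tokyo 18] → take Lima-Oslo (15); add Oslo.
Step 5: frontier [Lima-Tokyo 18] → take Lima-Tokyo (18); add Tokyo.
Vertex order: Delhi, Lima, Sofia, Lagos, Oslo, Tokyo. The 4th vertex is Lagos.

Lagos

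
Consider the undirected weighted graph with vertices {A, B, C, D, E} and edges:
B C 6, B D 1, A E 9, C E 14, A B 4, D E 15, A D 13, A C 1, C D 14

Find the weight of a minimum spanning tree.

15

Grow the tree from A using Prim:
Step 1: frontier [A C 1, A B 4, A E 9, A D 13] → take A C (1); add C.
Step 2: frontier [A B 4, A E 9, A D 13, B C 6, C D 14, C E 14] → take A B (4); add B.
Step 3: frontier [A E 9, A D 13, B D 1, C D 14, C E 14] → take B D (1); add D.
Step 4: frontier [A E 9, C E 14, D E 15] → take A E (9); add E.
MST edges: A C, A B, B D, A E; total weight 1+4+1+9 = 15.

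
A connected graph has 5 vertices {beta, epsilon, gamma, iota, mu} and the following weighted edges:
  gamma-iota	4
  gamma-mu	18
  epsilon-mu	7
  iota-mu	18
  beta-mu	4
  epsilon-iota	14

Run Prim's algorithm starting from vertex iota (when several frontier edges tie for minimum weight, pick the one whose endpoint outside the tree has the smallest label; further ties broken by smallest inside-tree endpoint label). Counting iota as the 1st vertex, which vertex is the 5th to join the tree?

Prim's algorithm from iota:
Step 1: frontier [gamma-iota 4, epsilon-iota 14, iota-mu 18] → take gamma-iota (4); add gamma.
Step 2: frontier [gamma-mu 18, epsilon-iota 14, iota-mu 18] → take epsilon-iota (14); add epsilon.
Step 3: frontier [epsilon-mu 7, gamma-mu 18, iota-mu 18] → take epsilon-mu (7); add mu.
Step 4: frontier [beta-mu 4] → take beta-mu (4); add beta.
Vertex order: iota, gamma, epsilon, mu, beta. The 5th vertex is beta.

beta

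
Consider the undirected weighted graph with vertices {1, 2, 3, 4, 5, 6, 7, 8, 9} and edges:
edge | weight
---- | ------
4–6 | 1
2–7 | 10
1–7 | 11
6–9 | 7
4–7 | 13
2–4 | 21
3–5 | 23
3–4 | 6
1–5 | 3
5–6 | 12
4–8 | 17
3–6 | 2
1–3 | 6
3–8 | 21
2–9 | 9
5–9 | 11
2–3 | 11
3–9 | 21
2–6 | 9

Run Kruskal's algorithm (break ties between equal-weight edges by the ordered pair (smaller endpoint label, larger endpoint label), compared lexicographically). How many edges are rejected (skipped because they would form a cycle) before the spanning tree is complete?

Kruskal's algorithm — process edges by increasing weight (ties by edge label):
4–6 (1): add — endpoints in different components.
3–6 (2): add — endpoints in different components.
1–5 (3): add — endpoints in different components.
1–3 (6): add — endpoints in different components.
3–4 (6): skip — 3 and 4 already connected.
6–9 (7): add — endpoints in different components.
2–6 (9): add — endpoints in different components.
2–9 (9): skip — 2 and 9 already connected.
2–7 (10): add — endpoints in different components.
1–7 (11): skip — 1 and 7 already connected.
2–3 (11): skip — 2 and 3 already connected.
5–9 (11): skip — 5 and 9 already connected.
5–6 (12): skip — 5 and 6 already connected.
4–7 (13): skip — 4 and 7 already connected.
4–8 (17): add — endpoints in different components.
Edges rejected before the tree was complete: 7.

7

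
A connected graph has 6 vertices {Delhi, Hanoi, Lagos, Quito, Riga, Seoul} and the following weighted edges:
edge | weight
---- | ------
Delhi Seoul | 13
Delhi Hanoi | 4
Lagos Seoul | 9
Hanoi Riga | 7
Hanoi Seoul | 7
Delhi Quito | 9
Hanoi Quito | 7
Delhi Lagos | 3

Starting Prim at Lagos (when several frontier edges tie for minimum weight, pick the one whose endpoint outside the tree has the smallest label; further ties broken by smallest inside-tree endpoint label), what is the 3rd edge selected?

Hanoi-Quito

Prim, starting at Lagos.
Step 1: frontier [Delhi Lagos 3, Lagos Seoul 9] → take Delhi Lagos (3); add Delhi.
Step 2: frontier [Delhi Hanoi 4, Delhi Quito 9, Delhi Seoul 13, Lagos Seoul 9] → take Delhi Hanoi (4); add Hanoi.
Step 3: frontier [Delhi Quito 9, Delhi Seoul 13, Hanoi Quito 7, Hanoi Riga 7, Hanoi Seoul 7, Lagos Seoul 9] → take Hanoi Quito (7); add Quito.
Step 4: frontier [Delhi Seoul 13, Hanoi Riga 7, Hanoi Seoul 7, Lagos Seoul 9] → take Hanoi Riga (7); add Riga.
Step 5: frontier [Delhi Seoul 13, Hanoi Seoul 7, Lagos Seoul 9] → take Hanoi Seoul (7); add Seoul.
The 3rd edge added is Hanoi Quito.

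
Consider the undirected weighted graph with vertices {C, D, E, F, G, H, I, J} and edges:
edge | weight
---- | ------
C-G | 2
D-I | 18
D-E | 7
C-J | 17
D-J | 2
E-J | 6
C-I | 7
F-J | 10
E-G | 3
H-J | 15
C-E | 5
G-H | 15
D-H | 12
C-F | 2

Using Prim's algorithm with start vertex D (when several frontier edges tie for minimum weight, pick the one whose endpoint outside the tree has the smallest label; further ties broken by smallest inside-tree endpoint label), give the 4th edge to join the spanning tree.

C-G

Grow the tree from D using Prim:
Step 1: frontier [D-J 2, D-E 7, D-H 12, D-I 18] → take D-J (2); add J.
Step 2: frontier [D-E 7, D-H 12, D-I 18, E-J 6, F-J 10, H-J 15, C-J 17] → take E-J (6); add E.
Step 3: frontier [D-H 12, D-I 18, E-G 3, C-E 5, F-J 10, H-J 15, C-J 17] → take E-G (3); add G.
Step 4: frontier [D-H 12, D-I 18, C-E 5, C-G 2, G-H 15, F-J 10, H-J 15, C-J 17] → take C-G (2); add C.
Step 5: frontier [C-F 2, C-I 7, D-H 12, D-I 18, G-H 15, F-J 10, H-J 15] → take C-F (2); add F.
Step 6: frontier [C-I 7, D-H 12, D-I 18, G-H 15, H-J 15] → take C-I (7); add I.
Step 7: frontier [D-H 12, G-H 15, H-J 15] → take D-H (12); add H.
The 4th edge added is C-G.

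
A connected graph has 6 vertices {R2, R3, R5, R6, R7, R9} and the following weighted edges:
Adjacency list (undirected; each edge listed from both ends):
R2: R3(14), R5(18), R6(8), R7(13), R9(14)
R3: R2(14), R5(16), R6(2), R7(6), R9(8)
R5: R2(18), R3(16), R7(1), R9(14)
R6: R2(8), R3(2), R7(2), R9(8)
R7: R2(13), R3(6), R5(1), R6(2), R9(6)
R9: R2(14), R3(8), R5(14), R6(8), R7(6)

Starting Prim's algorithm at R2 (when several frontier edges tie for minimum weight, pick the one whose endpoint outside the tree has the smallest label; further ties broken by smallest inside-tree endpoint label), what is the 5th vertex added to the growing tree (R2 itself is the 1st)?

Prim, starting at R2.
Step 1: frontier [R2–R6 8, R2–R7 13, R2–R3 14, R2–R9 14, R2–R5 18] → take R2–R6 (8); add R6.
Step 2: frontier [R2–R7 13, R2–R3 14, R2–R9 14, R2–R5 18, R3–R6 2, R6–R7 2, R6–R9 8] → take R3–R6 (2); add R3.
Step 3: frontier [R2–R7 13, R2–R9 14, R2–R5 18, R3–R7 6, R3–R9 8, R3–R5 16, R6–R7 2, R6–R9 8] → take R6–R7 (2); add R7.
Step 4: frontier [R2–R9 14, R2–R5 18, R3–R9 8, R3–R5 16, R6–R9 8, R5–R7 1, R7–R9 6] → take R5–R7 (1); add R5.
Step 5: frontier [R2–R9 14, R3–R9 8, R5–R9 14, R6–R9 8, R7–R9 6] → take R7–R9 (6); add R9.
Vertex order: R2, R6, R3, R7, R5, R9. The 5th vertex is R5.

R5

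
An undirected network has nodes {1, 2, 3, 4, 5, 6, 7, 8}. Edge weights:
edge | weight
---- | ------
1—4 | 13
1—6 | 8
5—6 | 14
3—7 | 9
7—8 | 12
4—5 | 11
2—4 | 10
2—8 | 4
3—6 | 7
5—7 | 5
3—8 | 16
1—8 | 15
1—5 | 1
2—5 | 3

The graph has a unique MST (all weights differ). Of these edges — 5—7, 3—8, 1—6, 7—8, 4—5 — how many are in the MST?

2

Kruskal: consider edges lightest-first.
1—5 (1): add — endpoints in different components.
2—5 (3): add — endpoints in different components.
2—8 (4): add — endpoints in different components.
5—7 (5): add — endpoints in different components.
3—6 (7): add — endpoints in different components.
1—6 (8): add — endpoints in different components.
3—7 (9): skip — 3 and 7 already connected.
2—4 (10): add — endpoints in different components.
MST edge set: {1—5, 2—5, 2—8, 5—7, 3—6, 1—6, 2—4}.
Of the listed edges, {5—7, 1—6} are in the MST → 2.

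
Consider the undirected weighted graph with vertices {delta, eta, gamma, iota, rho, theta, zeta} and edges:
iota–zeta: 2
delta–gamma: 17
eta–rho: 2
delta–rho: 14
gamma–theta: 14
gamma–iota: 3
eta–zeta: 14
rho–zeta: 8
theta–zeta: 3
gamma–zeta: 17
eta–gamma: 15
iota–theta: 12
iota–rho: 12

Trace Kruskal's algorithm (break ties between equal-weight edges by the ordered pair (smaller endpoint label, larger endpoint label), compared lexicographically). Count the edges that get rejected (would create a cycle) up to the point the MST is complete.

2

Kruskal: consider edges lightest-first.
eta–rho (2): add. Components now {delta} {iota} {eta,rho} {theta} {gamma} {zeta}
iota–zeta (2): add. Components now {delta} {iota,zeta} {eta,rho} {theta} {gamma}
gamma–iota (3): add. Components now {delta} {gamma,iota,zeta} {eta,rho} {theta}
theta–zeta (3): add. Components now {delta} {gamma,iota,theta,zeta} {eta,rho}
rho–zeta (8): add. Components now {delta} {eta,gamma,iota,rho,theta,zeta}
iota–rho (12): skip — iota and rho already connected.
iota–theta (12): skip — iota and theta already connected.
delta–rho (14): add. Components now {delta,eta,gamma,iota,rho,theta,zeta}
Edges rejected before the tree was complete: 2.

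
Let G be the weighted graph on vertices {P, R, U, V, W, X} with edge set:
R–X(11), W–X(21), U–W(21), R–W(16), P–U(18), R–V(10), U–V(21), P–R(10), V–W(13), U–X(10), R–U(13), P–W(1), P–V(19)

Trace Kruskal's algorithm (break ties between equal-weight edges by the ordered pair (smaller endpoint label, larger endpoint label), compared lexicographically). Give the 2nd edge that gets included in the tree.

P-R

Kruskal's algorithm — process edges by increasing weight (ties by edge label):
P–W (1): add. Components now {U} {P,W} {V} {R} {X}
P–R (10): add. Components now {U} {P,R,W} {V} {X}
R–V (10): add. Components now {U} {P,R,V,W} {X}
U–X (10): add. Components now {U,X} {P,R,V,W}
R–X (11): add. Components now {P,R,U,V,W,X}
The 2nd edge added is P–R.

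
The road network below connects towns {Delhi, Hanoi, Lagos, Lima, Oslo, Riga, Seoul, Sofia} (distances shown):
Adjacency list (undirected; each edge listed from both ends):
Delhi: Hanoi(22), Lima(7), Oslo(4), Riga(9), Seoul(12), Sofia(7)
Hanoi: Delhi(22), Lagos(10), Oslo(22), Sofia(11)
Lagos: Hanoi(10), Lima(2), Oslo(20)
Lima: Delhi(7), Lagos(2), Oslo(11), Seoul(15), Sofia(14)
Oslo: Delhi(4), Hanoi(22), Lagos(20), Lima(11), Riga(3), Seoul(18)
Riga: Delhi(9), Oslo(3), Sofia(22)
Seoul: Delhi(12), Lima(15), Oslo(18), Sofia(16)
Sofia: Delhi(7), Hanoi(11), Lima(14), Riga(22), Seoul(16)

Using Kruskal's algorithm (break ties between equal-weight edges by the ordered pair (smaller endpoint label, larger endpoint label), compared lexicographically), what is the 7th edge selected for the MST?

Kruskal: consider edges lightest-first.
Lagos-Lima (2): add — endpoints in different components.
Oslo-Riga (3): add — endpoints in different components.
Delhi-Oslo (4): add — endpoints in different components.
Delhi-Lima (7): add — endpoints in different components.
Delhi-Sofia (7): add — endpoints in different components.
Delhi-Riga (9): skip — Riga and Delhi already connected.
Hanoi-Lagos (10): add — endpoints in different components.
Hanoi-Sofia (11): skip — Sofia and Hanoi already connected.
Lima-Oslo (11): skip — Lima and Oslo already connected.
Delhi-Seoul (12): add — endpoints in different components.
The 7th edge added is Delhi-Seoul.

Delhi-Seoul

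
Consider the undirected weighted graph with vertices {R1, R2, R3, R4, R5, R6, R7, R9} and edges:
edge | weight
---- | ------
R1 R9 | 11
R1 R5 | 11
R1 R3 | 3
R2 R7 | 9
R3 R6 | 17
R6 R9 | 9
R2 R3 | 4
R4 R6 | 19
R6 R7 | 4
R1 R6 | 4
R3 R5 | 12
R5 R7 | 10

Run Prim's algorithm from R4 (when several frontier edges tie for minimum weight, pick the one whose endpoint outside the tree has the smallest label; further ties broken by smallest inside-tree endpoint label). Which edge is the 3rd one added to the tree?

Prim, starting at R4.
Step 1: cheapest edge leaving the tree is R4 R6 (19); add R6.
Step 2: cheapest edge leaving the tree is R1 R6 (4); add R1.
Step 3: cheapest edge leaving the tree is R1 R3 (3); add R3.
Step 4: cheapest edge leaving the tree is R2 R3 (4); add R2.
Step 5: cheapest edge leaving the tree is R6 R7 (4); add R7.
Step 6: cheapest edge leaving the tree is R6 R9 (9); add R9.
Step 7: cheapest edge leaving the tree is R5 R7 (10); add R5.
The 3rd edge added is R1 R3.

R1-R3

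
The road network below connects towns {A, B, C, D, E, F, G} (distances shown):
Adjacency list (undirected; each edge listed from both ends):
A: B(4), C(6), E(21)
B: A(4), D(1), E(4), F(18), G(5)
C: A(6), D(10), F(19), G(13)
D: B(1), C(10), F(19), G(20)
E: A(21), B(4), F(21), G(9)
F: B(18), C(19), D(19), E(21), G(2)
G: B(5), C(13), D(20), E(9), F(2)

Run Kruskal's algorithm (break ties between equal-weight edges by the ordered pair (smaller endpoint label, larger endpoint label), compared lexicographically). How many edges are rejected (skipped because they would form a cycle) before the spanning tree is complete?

0

Kruskal: consider edges lightest-first.
B-D (1): add. Components now {A} {B,D} {C} {E} {F} {G}
F-G (2): add. Components now {A} {B,D} {C} {E} {F,G}
A-B (4): add. Components now {A,B,D} {C} {E} {F,G}
B-E (4): add. Components now {A,B,D,E} {C} {F,G}
B-G (5): add. Components now {A,B,D,E,F,G} {C}
A-C (6): add. Components now {A,B,C,D,E,F,G}
Edges rejected before the tree was complete: 0.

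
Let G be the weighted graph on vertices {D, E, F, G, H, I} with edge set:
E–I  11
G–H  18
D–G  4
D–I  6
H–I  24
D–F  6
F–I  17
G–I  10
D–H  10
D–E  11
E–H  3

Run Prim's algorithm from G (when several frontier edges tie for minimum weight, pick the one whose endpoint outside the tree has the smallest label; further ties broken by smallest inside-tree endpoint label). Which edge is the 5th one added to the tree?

Prim, starting at G.
Step 1: cheapest edge leaving the tree is D–G (4); add D.
Step 2: cheapest edge leaving the tree is D–F (6); add F.
Step 3: cheapest edge leaving the tree is D–I (6); add I.
Step 4: cheapest edge leaving the tree is D–H (10); add H.
Step 5: cheapest edge leaving the tree is E–H (3); add E.
The 5th edge added is E–H.

E-H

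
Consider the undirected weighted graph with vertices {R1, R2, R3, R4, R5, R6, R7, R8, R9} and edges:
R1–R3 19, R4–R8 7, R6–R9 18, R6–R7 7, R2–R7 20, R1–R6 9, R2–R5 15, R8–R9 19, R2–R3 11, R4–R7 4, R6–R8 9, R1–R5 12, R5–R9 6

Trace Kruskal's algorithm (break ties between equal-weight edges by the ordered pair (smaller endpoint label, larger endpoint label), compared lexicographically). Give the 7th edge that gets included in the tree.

Kruskal: consider edges lightest-first.
R4–R7 (4): add — endpoints in different components.
R5–R9 (6): add — endpoints in different components.
R4–R8 (7): add — endpoints in different components.
R6–R7 (7): add — endpoints in different components.
R1–R6 (9): add — endpoints in different components.
R6–R8 (9): skip — R6 and R8 already connected.
R2–R3 (11): add — endpoints in different components.
R1–R5 (12): add — endpoints in different components.
R2–R5 (15): add — endpoints in different components.
The 7th edge added is R1–R5.

R1-R5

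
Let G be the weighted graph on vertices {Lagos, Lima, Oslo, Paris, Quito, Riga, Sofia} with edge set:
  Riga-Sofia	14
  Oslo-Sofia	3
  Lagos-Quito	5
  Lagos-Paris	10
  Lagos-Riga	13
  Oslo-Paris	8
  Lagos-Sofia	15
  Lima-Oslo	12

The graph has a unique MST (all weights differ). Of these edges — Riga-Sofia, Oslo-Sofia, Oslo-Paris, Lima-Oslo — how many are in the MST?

Kruskal: consider edges lightest-first.
Oslo-Sofia (3): add — endpoints in different components.
Lagos-Quito (5): add — endpoints in different components.
Oslo-Paris (8): add — endpoints in different components.
Lagos-Paris (10): add — endpoints in different components.
Lima-Oslo (12): add — endpoints in different components.
Lagos-Riga (13): add — endpoints in different components.
MST edge set: {Oslo-Sofia, Lagos-Quito, Oslo-Paris, Lagos-Paris, Lima-Oslo, Lagos-Riga}.
Of the listed edges, {Oslo-Sofia, Oslo-Paris, Lima-Oslo} are in the MST → 3.

3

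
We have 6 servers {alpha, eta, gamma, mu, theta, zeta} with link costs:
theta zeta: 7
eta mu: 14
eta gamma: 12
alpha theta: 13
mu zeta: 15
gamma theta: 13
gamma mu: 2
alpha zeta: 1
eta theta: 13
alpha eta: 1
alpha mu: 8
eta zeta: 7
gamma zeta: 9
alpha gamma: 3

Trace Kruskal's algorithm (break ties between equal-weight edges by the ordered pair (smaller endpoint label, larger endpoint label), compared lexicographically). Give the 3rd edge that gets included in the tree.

Kruskal's algorithm — process edges by increasing weight (ties by edge label):
alpha eta (1): add. Components now {alpha,eta} {gamma} {mu} {theta} {zeta}
alpha zeta (1): add. Components now {alpha,eta,zeta} {gamma} {mu} {theta}
gamma mu (2): add. Components now {alpha,eta,zeta} {gamma,mu} {theta}
alpha gamma (3): add. Components now {alpha,eta,gamma,mu,zeta} {theta}
eta zeta (7): skip — eta and zeta already connected.
theta zeta (7): add. Components now {alpha,eta,gamma,mu,theta,zeta}
The 3rd edge added is gamma mu.

gamma-mu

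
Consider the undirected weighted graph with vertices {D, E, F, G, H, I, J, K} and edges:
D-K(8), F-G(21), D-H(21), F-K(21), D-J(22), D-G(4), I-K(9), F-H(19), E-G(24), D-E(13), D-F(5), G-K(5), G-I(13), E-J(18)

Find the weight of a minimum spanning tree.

Grow the tree from F using Prim:
Step 1: cheapest edge leaving the tree is D-F (5); add D.
Step 2: cheapest edge leaving the tree is D-G (4); add G.
Step 3: cheapest edge leaving the tree is G-K (5); add K.
Step 4: cheapest edge leaving the tree is I-K (9); add I.
Step 5: cheapest edge leaving the tree is D-E (13); add E.
Step 6: cheapest edge leaving the tree is E-J (18); add J.
Step 7: cheapest edge leaving the tree is F-H (19); add H.
MST edges: D-F, D-G, G-K, I-K, D-E, E-J, F-H; total weight 5+4+5+9+13+18+19 = 73.

73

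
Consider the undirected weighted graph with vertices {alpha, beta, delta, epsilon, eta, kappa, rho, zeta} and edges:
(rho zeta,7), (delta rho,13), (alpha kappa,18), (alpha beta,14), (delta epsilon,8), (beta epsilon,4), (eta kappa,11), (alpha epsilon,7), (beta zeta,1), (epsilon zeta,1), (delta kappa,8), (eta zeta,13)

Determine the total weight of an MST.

Prim, starting at delta.
Step 1: frontier [delta epsilon 8, delta kappa 8, delta rho 13] → take delta epsilon (8); add epsilon.
Step 2: frontier [delta kappa 8, delta rho 13, epsilon zeta 1, beta epsilon 4, alpha epsilon 7] → take epsilon zeta (1); add zeta.
Step 3: frontier [delta kappa 8, delta rho 13, beta epsilon 4, alpha epsilon 7, beta zeta 1, rho zeta 7, eta zeta 13] → take beta zeta (1); add beta.
Step 4: frontier [alpha beta 14, delta kappa 8, delta rho 13, alpha epsilon 7, rho zeta 7, eta zeta 13] → take alpha epsilon (7); add alpha.
Step 5: frontier [alpha kappa 18, delta kappa 8, delta rho 13, rho zeta 7, eta zeta 13] → take rho zeta (7); add rho.
Step 6: frontier [alpha kappa 18, delta kappa 8, eta zeta 13] → take delta kappa (8); add kappa.
Step 7: frontier [eta kappa 11, eta zeta 13] → take eta kappa (11); add eta.
MST edges: delta epsilon, epsilon zeta, beta zeta, alpha epsilon, rho zeta, delta kappa, eta kappa; total weight 8+1+1+7+7+8+11 = 43.

43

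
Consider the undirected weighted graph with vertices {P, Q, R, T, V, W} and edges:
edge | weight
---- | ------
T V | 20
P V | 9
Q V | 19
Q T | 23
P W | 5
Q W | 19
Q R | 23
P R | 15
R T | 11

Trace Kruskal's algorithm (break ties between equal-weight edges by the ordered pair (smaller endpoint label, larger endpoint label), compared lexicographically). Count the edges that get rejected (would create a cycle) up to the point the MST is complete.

0

Kruskal's algorithm — process edges by increasing weight (ties by edge label):
P W (5): add — endpoints in different components.
P V (9): add — endpoints in different components.
R T (11): add — endpoints in different components.
P R (15): add — endpoints in different components.
Q V (19): add — endpoints in different components.
Edges rejected before the tree was complete: 0.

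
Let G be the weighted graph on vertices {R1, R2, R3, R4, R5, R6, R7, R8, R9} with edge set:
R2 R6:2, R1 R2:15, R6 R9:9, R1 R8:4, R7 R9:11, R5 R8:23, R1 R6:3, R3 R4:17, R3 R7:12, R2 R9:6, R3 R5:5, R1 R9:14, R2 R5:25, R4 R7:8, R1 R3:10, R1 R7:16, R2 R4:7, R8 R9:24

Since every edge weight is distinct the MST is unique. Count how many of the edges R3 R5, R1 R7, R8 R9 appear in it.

Kruskal: consider edges lightest-first.
R2 R6 (2): add — endpoints in different components.
R1 R6 (3): add — endpoints in different components.
R1 R8 (4): add — endpoints in different components.
R3 R5 (5): add — endpoints in different components.
R2 R9 (6): add — endpoints in different components.
R2 R4 (7): add — endpoints in different components.
R4 R7 (8): add — endpoints in different components.
R6 R9 (9): skip — R6 and R9 already connected.
R1 R3 (10): add — endpoints in different components.
MST edge set: {R2 R6, R1 R6, R1 R8, R3 R5, R2 R9, R2 R4, R4 R7, R1 R3}.
Of the listed edges, {R3 R5} are in the MST → 1.

1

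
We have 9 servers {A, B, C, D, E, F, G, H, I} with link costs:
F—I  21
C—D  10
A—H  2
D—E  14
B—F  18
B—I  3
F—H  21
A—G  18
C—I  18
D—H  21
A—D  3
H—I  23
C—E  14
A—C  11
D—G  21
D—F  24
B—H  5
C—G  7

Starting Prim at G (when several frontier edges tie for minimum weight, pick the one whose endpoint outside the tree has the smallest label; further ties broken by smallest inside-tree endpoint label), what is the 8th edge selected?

Grow the tree from G using Prim:
Step 1: cheapest edge leaving the tree is C—G (7); add C.
Step 2: cheapest edge leaving the tree is C—D (10); add D.
Step 3: cheapest edge leaving the tree is A—D (3); add A.
Step 4: cheapest edge leaving the tree is A—H (2); add H.
Step 5: cheapest edge leaving the tree is B—H (5); add B.
Step 6: cheapest edge leaving the tree is B—I (3); add I.
Step 7: cheapest edge leaving the tree is C—E (14); add E.
Step 8: cheapest edge leaving the tree is B—F (18); add F.
The 8th edge added is B—F.

B-F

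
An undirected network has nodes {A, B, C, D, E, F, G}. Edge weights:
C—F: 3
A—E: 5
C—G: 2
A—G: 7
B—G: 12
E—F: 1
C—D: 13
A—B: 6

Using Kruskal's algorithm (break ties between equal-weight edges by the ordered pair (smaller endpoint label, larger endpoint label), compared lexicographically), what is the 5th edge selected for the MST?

Kruskal: consider edges lightest-first.
E—F (1): add. Components now {A} {B} {C} {D} {E,F} {G}
C—G (2): add. Components now {A} {B} {C,G} {D} {E,F}
C—F (3): add. Components now {A} {B} {C,E,F,G} {D}
A—E (5): add. Components now {A,C,E,F,G} {B} {D}
A—B (6): add. Components now {A,B,C,E,F,G} {D}
A—G (7): skip — A and G already connected.
B—G (12): skip — B and G already connected.
C—D (13): add. Components now {A,B,C,D,E,F,G}
The 5th edge added is A—B.

A-B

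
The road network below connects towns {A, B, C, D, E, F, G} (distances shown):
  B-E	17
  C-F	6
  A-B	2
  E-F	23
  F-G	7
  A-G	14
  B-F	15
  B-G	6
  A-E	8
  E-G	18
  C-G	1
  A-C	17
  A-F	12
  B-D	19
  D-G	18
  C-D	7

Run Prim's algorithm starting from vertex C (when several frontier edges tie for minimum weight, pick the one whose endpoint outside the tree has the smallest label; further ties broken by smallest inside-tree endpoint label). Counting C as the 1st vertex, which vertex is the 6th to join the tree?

D

Grow the tree from C using Prim:
Step 1: cheapest edge leaving the tree is C-G (1); add G.
Step 2: cheapest edge leaving the tree is B-G (6); add B.
Step 3: cheapest edge leaving the tree is A-B (2); add A.
Step 4: cheapest edge leaving the tree is C-F (6); add F.
Step 5: cheapest edge leaving the tree is C-D (7); add D.
Step 6: cheapest edge leaving the tree is A-E (8); add E.
Vertex order: C, G, B, A, F, D, E. The 6th vertex is D.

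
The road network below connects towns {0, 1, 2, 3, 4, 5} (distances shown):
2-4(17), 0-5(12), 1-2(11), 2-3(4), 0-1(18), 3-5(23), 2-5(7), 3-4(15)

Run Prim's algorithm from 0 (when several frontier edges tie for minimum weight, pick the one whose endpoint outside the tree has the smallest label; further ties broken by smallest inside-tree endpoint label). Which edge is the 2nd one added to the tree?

2-5

Prim's algorithm from 0:
Step 1: cheapest edge leaving the tree is 0-5 (12); add 5.
Step 2: cheapest edge leaving the tree is 2-5 (7); add 2.
Step 3: cheapest edge leaving the tree is 2-3 (4); add 3.
Step 4: cheapest edge leaving the tree is 1-2 (11); add 1.
Step 5: cheapest edge leaving the tree is 3-4 (15); add 4.
The 2nd edge added is 2-5.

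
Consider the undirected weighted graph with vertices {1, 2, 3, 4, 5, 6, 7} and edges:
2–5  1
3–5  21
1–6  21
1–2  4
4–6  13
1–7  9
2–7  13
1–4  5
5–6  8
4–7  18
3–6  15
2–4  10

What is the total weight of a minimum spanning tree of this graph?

42

Sort edges by weight, then run Kruskal:
2–5 (1): add — endpoints in different components.
1–2 (4): add — endpoints in different components.
1–4 (5): add — endpoints in different components.
5–6 (8): add — endpoints in different components.
1–7 (9): add — endpoints in different components.
2–4 (10): skip — 2 and 4 already connected.
2–7 (13): skip — 2 and 7 already connected.
4–6 (13): skip — 4 and 6 already connected.
3–6 (15): add — endpoints in different components.
MST edges: 2–5, 1–2, 1–4, 5–6, 1–7, 3–6; total weight 1+4+5+8+9+15 = 42.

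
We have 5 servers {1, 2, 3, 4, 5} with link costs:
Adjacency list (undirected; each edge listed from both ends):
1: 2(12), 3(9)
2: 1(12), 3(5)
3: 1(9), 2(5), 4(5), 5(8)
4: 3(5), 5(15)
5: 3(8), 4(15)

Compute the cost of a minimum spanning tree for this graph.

Prim, starting at 5.
Step 1: frontier [3–5 8, 4–5 15] → take 3–5 (8); add 3.
Step 2: frontier [2–3 5, 3–4 5, 1–3 9, 4–5 15] → take 2–3 (5); add 2.
Step 3: frontier [1–2 12, 3–4 5, 1–3 9, 4–5 15] → take 3–4 (5); add 4.
Step 4: frontier [1–2 12, 1–3 9] → take 1–3 (9); add 1.
MST edges: 3–5, 2–3, 3–4, 1–3; total weight 8+5+5+9 = 27.

27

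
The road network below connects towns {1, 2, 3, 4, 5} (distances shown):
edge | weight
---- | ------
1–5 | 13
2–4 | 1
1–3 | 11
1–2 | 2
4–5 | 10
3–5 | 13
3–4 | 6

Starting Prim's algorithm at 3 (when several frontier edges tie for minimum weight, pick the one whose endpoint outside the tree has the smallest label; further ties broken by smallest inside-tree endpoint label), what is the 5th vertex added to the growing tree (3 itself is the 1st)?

5

Grow the tree from 3 using Prim:
Step 1: cheapest edge leaving the tree is 3–4 (6); add 4.
Step 2: cheapest edge leaving the tree is 2–4 (1); add 2.
Step 3: cheapest edge leaving the tree is 1–2 (2); add 1.
Step 4: cheapest edge leaving the tree is 4–5 (10); add 5.
Vertex order: 3, 4, 2, 1, 5. The 5th vertex is 5.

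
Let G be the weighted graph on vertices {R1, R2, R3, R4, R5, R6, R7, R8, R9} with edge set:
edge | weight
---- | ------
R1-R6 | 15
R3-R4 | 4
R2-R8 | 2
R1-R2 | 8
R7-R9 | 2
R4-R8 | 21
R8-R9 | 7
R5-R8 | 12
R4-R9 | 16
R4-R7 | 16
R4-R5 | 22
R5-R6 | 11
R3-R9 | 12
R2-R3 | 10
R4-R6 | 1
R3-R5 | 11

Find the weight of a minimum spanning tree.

45

Prim's algorithm from R6:
Step 1: cheapest edge leaving the tree is R4-R6 (1); add R4.
Step 2: cheapest edge leaving the tree is R3-R4 (4); add R3.
Step 3: cheapest edge leaving the tree is R2-R3 (10); add R2.
Step 4: cheapest edge leaving the tree is R2-R8 (2); add R8.
Step 5: cheapest edge leaving the tree is R8-R9 (7); add R9.
Step 6: cheapest edge leaving the tree is R7-R9 (2); add R7.
Step 7: cheapest edge leaving the tree is R1-R2 (8); add R1.
Step 8: cheapest edge leaving the tree is R3-R5 (11); add R5.
MST edges: R4-R6, R3-R4, R2-R3, R2-R8, R8-R9, R7-R9, R1-R2, R3-R5; total weight 1+4+10+2+7+2+8+11 = 45.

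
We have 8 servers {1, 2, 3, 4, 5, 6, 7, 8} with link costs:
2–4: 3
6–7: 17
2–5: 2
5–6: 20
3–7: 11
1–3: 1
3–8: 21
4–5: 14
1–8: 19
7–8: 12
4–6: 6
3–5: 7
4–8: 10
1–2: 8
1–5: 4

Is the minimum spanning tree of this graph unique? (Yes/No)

Kruskal: consider edges lightest-first.
1–3 (1): add — endpoints in different components.
2–5 (2): add — endpoints in different components.
2–4 (3): add — endpoints in different components.
1–5 (4): add — endpoints in different components.
4–6 (6): add — endpoints in different components.
3–5 (7): skip — 3 and 5 already connected.
1–2 (8): skip — 1 and 2 already connected.
4–8 (10): add — endpoints in different components.
3–7 (11): add — endpoints in different components.
Every non-tree edge has weight strictly greater than the heaviest edge on the tree path between its endpoints, so the MST is unique.

Yes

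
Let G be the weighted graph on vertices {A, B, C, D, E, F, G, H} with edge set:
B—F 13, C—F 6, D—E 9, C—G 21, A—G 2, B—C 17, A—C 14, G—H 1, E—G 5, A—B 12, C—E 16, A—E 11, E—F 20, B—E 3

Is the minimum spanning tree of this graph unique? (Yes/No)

Yes

Sort edges by weight, then run Kruskal:
G—H (1): add — endpoints in different components.
A—G (2): add — endpoints in different components.
B—E (3): add — endpoints in different components.
E—G (5): add — endpoints in different components.
C—F (6): add — endpoints in different components.
D—E (9): add — endpoints in different components.
A—E (11): skip — A and E already connected.
A—B (12): skip — A and B already connected.
B—F (13): add — endpoints in different components.
Every non-tree edge has weight strictly greater than the heaviest edge on the tree path between its endpoints, so the MST is unique.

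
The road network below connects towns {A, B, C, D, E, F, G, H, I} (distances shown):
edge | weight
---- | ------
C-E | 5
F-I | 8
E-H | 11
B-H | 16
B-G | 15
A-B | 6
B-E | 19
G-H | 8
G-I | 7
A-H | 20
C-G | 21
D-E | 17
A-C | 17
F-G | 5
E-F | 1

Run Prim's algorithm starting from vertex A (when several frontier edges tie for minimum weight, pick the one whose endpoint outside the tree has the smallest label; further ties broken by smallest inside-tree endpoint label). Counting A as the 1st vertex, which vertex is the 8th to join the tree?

Prim, starting at A.
Step 1: cheapest edge leaving the tree is A-B (6); add B.
Step 2: cheapest edge leaving the tree is B-G (15); add G.
Step 3: cheapest edge leaving the tree is F-G (5); add F.
Step 4: cheapest edge leaving the tree is E-F (1); add E.
Step 5: cheapest edge leaving the tree is C-E (5); add C.
Step 6: cheapest edge leaving the tree is G-I (7); add I.
Step 7: cheapest edge leaving the tree is G-H (8); add H.
Step 8: cheapest edge leaving the tree is D-E (17); add D.
Vertex order: A, B, G, F, E, C, I, H, D. The 8th vertex is H.

H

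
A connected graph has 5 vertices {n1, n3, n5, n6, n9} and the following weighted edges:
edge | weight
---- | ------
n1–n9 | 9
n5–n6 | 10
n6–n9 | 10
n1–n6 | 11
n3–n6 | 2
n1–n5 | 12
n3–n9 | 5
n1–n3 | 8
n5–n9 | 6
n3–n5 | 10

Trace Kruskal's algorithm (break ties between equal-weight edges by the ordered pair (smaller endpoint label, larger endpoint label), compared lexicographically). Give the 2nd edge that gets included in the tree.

n3-n9

Sort edges by weight, then run Kruskal:
n3–n6 (2): add. Components now {n3,n6} {n9} {n5} {n1}
n3–n9 (5): add. Components now {n3,n6,n9} {n5} {n1}
n5–n9 (6): add. Components now {n3,n5,n6,n9} {n1}
n1–n3 (8): add. Components now {n1,n3,n5,n6,n9}
The 2nd edge added is n3–n9.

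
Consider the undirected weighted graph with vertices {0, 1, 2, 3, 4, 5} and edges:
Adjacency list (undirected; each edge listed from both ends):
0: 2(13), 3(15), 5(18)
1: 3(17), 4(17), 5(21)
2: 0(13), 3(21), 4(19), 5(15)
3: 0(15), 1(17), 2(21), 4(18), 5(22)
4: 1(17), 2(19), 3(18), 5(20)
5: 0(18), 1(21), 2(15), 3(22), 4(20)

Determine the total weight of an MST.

77

Prim's algorithm from 1:
Step 1: cheapest edge leaving the tree is 1–3 (17); add 3.
Step 2: cheapest edge leaving the tree is 0–3 (15); add 0.
Step 3: cheapest edge leaving the tree is 0–2 (13); add 2.
Step 4: cheapest edge leaving the tree is 2–5 (15); add 5.
Step 5: cheapest edge leaving the tree is 1–4 (17); add 4.
MST edges: 1–3, 0–3, 0–2, 2–5, 1–4; total weight 17+15+13+15+17 = 77.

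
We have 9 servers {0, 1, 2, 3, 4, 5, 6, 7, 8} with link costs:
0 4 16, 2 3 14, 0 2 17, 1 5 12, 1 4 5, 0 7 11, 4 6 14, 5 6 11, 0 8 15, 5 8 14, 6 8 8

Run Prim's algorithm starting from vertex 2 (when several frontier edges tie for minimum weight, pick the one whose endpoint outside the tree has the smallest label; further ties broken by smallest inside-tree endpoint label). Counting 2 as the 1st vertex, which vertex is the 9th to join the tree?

Grow the tree from 2 using Prim:
Step 1: frontier [2 3 14, 0 2 17] → take 2 3 (14); add 3.
Step 2: frontier [0 2 17] → take 0 2 (17); add 0.
Step 3: frontier [0 7 11, 0 8 15, 0 4 16] → take 0 7 (11); add 7.
Step 4: frontier [0 8 15, 0 4 16] → take 0 8 (15); add 8.
Step 5: frontier [0 4 16, 6 8 8, 5 8 14] → take 6 8 (8); add 6.
Step 6: frontier [0 4 16, 5 6 11, 4 6 14, 5 8 14] → take 5 6 (11); add 5.
Step 7: frontier [0 4 16, 1 5 12, 4 6 14] → take 1 5 (12); add 1.
Step 8: frontier [0 4 16, 1 4 5, 4 6 14] → take 1 4 (5); add 4.
Vertex order: 2, 3, 0, 7, 8, 6, 5, 1, 4. The 9th vertex is 4.

4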